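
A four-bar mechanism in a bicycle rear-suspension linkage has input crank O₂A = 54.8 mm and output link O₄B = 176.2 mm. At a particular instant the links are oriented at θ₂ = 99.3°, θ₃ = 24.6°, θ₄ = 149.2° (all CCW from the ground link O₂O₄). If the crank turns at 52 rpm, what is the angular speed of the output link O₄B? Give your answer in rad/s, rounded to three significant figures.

1.98

ω₂ = 5.445 rad/s (from 52 rpm).
Differentiating the loop-closure r₂e^{iθ₂}+r₃e^{iθ₃}=r₁+r₄e^{iθ₄} gives r₂ω₂e^{iθ₂}+r₃ω₃e^{iθ₃}=r₄ω₄e^{iθ₄}.
Eliminating the other unknown: ω₄ = r₂ω₂ sin(θ₂−θ₃) / [r₄ sin(θ₄−θ₃)].
Numerator sine = +0.96456; denominator sine = +0.82314.
Result = 0.0548·5.445·(+0.96456) / (0.1762·(+0.82314)) = +1.9846 rad/s; magnitude 1.9846 rad/s.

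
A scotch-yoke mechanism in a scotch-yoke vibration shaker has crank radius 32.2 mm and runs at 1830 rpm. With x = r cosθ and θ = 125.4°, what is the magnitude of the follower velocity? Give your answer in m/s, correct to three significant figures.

ω = 191.6 rad/s (from 1830 rpm).
x = r cosθ ⇒ ẋ = −rω sinθ.
|v| = rω|sinθ| = 0.0322·191.6·|sin 125.4°| = 5.0299 m/s.

5.03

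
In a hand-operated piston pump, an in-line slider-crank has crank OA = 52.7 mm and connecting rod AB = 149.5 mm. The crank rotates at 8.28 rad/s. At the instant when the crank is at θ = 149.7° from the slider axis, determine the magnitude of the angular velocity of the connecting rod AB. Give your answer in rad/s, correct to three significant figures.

2.56

ω = 8.28 rad/s
The rod makes angle φ with the slider axis where L sinφ = r sinθ; differentiating, L cosφ·φ̇ = r ω cosθ.
L cosφ = √(L² − r² sin²θ) = 0.14712 m.
|ω_rod| = r ω |cosθ| / √(L² − r² sin²θ) = 0.0527·8.28·0.86340/0.14712 = 2.5609 rad/s.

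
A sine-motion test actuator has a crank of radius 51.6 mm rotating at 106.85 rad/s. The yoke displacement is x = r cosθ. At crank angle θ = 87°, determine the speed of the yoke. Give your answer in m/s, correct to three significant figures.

ω = 106.8 rad/s
x = r cosθ ⇒ ẋ = −rω sinθ.
|v| = rω|sinθ| = 0.0516·106.8·|sin 87°| = 5.5059 m/s.

5.51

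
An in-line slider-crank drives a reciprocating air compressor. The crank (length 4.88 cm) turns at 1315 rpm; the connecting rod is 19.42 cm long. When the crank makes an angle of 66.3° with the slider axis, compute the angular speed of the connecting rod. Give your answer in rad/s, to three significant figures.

ω = 137.7 rad/s (converted from 1315 rpm).
The rod makes angle φ with the slider axis where L sinφ = r sinθ; differentiating, L cosφ·φ̇ = r ω cosθ.
L cosφ = √(L² − r² sin²θ) = 0.18899 m.
|ω_rod| = r ω |cosθ| / √(L² − r² sin²θ) = 0.0488·137.7·0.40195/0.18899 = 14.292 rad/s.

14.3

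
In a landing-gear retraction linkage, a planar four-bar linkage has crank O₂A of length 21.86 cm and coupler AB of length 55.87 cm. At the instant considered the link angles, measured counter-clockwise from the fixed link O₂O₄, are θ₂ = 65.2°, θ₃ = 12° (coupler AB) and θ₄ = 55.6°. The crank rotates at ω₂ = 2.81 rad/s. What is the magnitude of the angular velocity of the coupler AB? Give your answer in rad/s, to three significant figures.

ω₂ = 2.81 rad/s
Differentiating the loop-closure r₂e^{iθ₂}+r₃e^{iθ₃}=r₁+r₄e^{iθ₄} gives r₂ω₂e^{iθ₂}+r₃ω₃e^{iθ₃}=r₄ω₄e^{iθ₄}.
Eliminating the other unknown: ω₃ = r₂ω₂ sin(θ₄−θ₂) / [r₃ sin(θ₃−θ₄)].
Numerator sine = -0.16677; denominator sine = -0.68962.
Result = 0.2186·2.81·(-0.16677) / (0.5587·(-0.68962)) = +0.26588 rad/s; magnitude 0.26588 rad/s.

0.266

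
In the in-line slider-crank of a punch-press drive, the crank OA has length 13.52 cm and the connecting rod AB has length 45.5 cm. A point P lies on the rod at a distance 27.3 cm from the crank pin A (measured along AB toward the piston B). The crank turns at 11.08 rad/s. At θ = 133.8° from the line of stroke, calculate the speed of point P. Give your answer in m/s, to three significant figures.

ω = 11.08 rad/s.  Crank-pin speed |V_A| = rω = 1.498 m/s, perpendicular to OA.
Rod angle: sinφ = −(r/L) sinθ ⇒ φ = -12.384°; ω_rod = −rω cosθ/√(L²−r²sin²θ) = +2.3331 rad/s.
V_P = V_A + ω_rod × AP, with AP = 0.273 m along the rod.
Components: V_Px = −rω sinθ − a·ω_rod·sinφ = -0.94461 m/s;  V_Py = rω cosθ + a·ω_rod·cosφ = -0.41474 m/s.
|V_P| = √(V_Px² + V_Py²) = 1.0316 m/s.

1.03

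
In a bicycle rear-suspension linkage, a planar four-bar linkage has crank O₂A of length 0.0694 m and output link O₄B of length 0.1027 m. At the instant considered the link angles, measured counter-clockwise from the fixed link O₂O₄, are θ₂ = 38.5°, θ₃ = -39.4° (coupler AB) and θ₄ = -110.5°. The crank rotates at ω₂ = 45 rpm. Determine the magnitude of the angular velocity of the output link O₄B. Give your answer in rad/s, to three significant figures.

3.29

ω₂ = 4.712 rad/s (from 45 rpm).
Differentiating the loop-closure r₂e^{iθ₂}+r₃e^{iθ₃}=r₁+r₄e^{iθ₄} gives r₂ω₂e^{iθ₂}+r₃ω₃e^{iθ₃}=r₄ω₄e^{iθ₄}.
Eliminating the other unknown: ω₄ = r₂ω₂ sin(θ₂−θ₃) / [r₄ sin(θ₄−θ₃)].
Numerator sine = +0.97778; denominator sine = -0.94609.
Result = 0.0694·4.712·(+0.97778) / (0.1027·(-0.94609)) = -3.2911 rad/s; magnitude 3.2911 rad/s.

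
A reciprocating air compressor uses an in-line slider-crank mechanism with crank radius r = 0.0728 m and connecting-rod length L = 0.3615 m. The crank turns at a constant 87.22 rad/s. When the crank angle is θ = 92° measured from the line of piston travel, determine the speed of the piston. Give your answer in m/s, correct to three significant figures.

ω = 87.22 rad/s
For an in-line slider-crank, x = r cosθ + √(L² − r² sin²θ), so v = −rω sinθ·[1 + r cosθ/√(L² − r² sin²θ)].
With r = 0.0728 m, L = 0.3615 m, θ = 92°: √(L² − r² sin²θ) = 0.3541 m.
v = −0.0728·87.22·0.99939·[1 + 0.0728·-0.03490/0.3541] = -6.3002 m/s.
|v| = 6.3002 m/s.

6.30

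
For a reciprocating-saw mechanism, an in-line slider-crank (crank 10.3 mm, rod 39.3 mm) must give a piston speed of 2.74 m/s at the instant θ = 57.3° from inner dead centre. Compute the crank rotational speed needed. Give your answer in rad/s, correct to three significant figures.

For an in-line slider-crank, |v_piston| = rω|sinθ|·[1 + r cosθ/√(L² − r² sin²θ)].
With r = 0.0103 m, L = 0.0393 m, θ = 57.3°: the bracketed kinematic factor |dx/dθ| = 0.0099258 m.
ω = v/|dx/dθ| = 2.74/0.0099258 = 276.05 rad/s.

276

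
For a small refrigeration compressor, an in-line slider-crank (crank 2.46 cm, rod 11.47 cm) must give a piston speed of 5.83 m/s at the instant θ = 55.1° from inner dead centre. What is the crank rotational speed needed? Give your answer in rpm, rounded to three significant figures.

2450

For an in-line slider-crank, |v_piston| = rω|sinθ|·[1 + r cosθ/√(L² − r² sin²θ)].
With r = 0.0246 m, L = 0.1147 m, θ = 55.1°: the bracketed kinematic factor |dx/dθ| = 0.022691 m.
ω = v/|dx/dθ| = 5.83/0.022691 = 256.93 rad/s.
N = 60ω/(2π) = 2453.5 rpm.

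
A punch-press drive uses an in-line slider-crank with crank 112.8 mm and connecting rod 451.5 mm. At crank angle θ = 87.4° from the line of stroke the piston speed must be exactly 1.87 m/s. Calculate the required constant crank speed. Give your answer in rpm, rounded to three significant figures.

157

For an in-line slider-crank, |v_piston| = rω|sinθ|·[1 + r cosθ/√(L² − r² sin²θ)].
With r = 0.1128 m, L = 0.4515 m, θ = 87.4°: the bracketed kinematic factor |dx/dθ| = 0.114 m.
ω = v/|dx/dθ| = 1.87/0.114 = 16.403 rad/s.
N = 60ω/(2π) = 156.64 rpm.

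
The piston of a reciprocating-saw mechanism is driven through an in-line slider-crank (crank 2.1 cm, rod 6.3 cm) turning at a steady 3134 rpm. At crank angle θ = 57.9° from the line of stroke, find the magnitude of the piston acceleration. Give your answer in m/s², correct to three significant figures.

ω = 2π·3134/60 = 328.2 rad/s
x(θ) = r cosθ + √(L² − r² sin²θ); with ω constant, a = ω²·d²x/dθ².
d²x/dθ² = −r cosθ − r²(cos2θ)/√u − r⁴ sin²2θ/(4u^{3/2}),  u = L² − r² sin²θ = 0.00365253 m².
Substituting r = 0.021 m, L = 0.063 m, θ = 57.9°: d²x/dθ² = -0.008162 m.
a = ω²·d²x/dθ² = (328.2)²·(-0.008162) = -879.13 m/s²;  |a| = 879.13 m/s².

879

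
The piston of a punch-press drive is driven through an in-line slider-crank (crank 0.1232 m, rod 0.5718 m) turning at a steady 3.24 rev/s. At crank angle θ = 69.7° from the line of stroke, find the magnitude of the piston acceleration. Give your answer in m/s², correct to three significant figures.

ω = 2π·3.24 = 20.36 rad/s
x(θ) = r cosθ + √(L² − r² sin²θ); with ω constant, a = ω²·d²x/dθ².
d²x/dθ² = −r cosθ − r²(cos2θ)/√u − r⁴ sin²2θ/(4u^{3/2}),  u = L² − r² sin²θ = 0.313604 m².
Substituting r = 0.1232 m, L = 0.5718 m, θ = 69.7°: d²x/dθ² = -0.022302 m.
a = ω²·d²x/dθ² = (20.36)²·(-0.022302) = -9.2427 m/s²;  |a| = 9.2427 m/s².

9.24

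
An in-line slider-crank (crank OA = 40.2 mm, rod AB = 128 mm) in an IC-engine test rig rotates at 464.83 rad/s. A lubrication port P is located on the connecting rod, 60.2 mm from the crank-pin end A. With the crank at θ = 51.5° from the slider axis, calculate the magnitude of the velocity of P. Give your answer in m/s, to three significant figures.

17.2

ω = 464.8 rad/s.  Crank-pin speed |V_A| = rω = 18.686 m/s, perpendicular to OA.
Rod angle: sinφ = −(r/L) sinθ ⇒ φ = -14.228°; ω_rod = −rω cosθ/√(L²−r²sin²θ) = -93.754 rad/s.
V_P = V_A + ω_rod × AP, with AP = 0.0602 m along the rod.
Components: V_Px = −rω sinθ − a·ω_rod·sinφ = -16.011 m/s;  V_Py = rω cosθ + a·ω_rod·cosφ = +6.1615 m/s.
|V_P| = √(V_Px² + V_Py²) = 17.156 m/s.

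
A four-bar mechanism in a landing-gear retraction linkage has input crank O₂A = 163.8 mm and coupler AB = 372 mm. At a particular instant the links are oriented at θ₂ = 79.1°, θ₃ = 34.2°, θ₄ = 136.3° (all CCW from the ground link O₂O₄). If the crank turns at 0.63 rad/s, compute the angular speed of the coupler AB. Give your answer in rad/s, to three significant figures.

ω₂ = 0.63 rad/s
Differentiating the loop-closure r₂e^{iθ₂}+r₃e^{iθ₃}=r₁+r₄e^{iθ₄} gives r₂ω₂e^{iθ₂}+r₃ω₃e^{iθ₃}=r₄ω₄e^{iθ₄}.
Eliminating the other unknown: ω₃ = r₂ω₂ sin(θ₄−θ₂) / [r₃ sin(θ₃−θ₄)].
Numerator sine = +0.84057; denominator sine = -0.97778.
Result = 0.1638·0.63·(+0.84057) / (0.372·(-0.97778)) = -0.23847 rad/s; magnitude 0.23847 rad/s.

0.238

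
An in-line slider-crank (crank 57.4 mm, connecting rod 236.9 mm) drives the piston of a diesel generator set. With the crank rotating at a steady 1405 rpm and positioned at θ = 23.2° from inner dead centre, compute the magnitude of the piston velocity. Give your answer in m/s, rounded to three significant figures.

4.07

ω = 2π·1405/60 = 147.1 rad/s
For an in-line slider-crank, x = r cosθ + √(L² − r² sin²θ), so v = −rω sinθ·[1 + r cosθ/√(L² − r² sin²θ)].
With r = 0.0574 m, L = 0.2369 m, θ = 23.2°: √(L² − r² sin²θ) = 0.23582 m.
v = −0.0574·147.1·0.39394·[1 + 0.0574·0.91914/0.23582] = -4.0713 m/s.
|v| = 4.0713 m/s.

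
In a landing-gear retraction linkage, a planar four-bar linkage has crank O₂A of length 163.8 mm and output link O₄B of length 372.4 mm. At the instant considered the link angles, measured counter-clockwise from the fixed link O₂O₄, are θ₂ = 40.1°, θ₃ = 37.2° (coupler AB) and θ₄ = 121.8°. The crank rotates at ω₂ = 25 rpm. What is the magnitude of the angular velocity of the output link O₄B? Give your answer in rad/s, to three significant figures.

0.0585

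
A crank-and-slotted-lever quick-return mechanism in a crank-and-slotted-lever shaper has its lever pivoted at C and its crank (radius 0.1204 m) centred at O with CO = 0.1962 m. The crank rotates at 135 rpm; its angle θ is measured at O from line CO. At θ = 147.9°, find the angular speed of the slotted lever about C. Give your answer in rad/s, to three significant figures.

6.01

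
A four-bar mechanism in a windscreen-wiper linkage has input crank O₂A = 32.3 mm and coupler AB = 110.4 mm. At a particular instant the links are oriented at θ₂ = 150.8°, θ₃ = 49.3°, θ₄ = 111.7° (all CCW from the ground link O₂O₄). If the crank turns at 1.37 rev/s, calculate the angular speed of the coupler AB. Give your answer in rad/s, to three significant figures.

1.79

ω₂ = 8.608 rad/s (from 1.37 rev/s).
Differentiating the loop-closure r₂e^{iθ₂}+r₃e^{iθ₃}=r₁+r₄e^{iθ₄} gives r₂ω₂e^{iθ₂}+r₃ω₃e^{iθ₃}=r₄ω₄e^{iθ₄}.
Eliminating the other unknown: ω₃ = r₂ω₂ sin(θ₄−θ₂) / [r₃ sin(θ₃−θ₄)].
Numerator sine = -0.63068; denominator sine = -0.88620.
Result = 0.0323·8.608·(-0.63068) / (0.1104·(-0.88620)) = +1.7923 rad/s; magnitude 1.7923 rad/s.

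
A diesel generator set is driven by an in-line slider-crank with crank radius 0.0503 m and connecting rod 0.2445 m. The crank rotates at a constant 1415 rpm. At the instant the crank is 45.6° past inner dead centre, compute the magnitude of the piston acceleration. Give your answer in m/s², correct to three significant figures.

770

ω = 2π·1415/60 = 148.2 rad/s
x(θ) = r cosθ + √(L² − r² sin²θ); with ω constant, a = ω²·d²x/dθ².
d²x/dθ² = −r cosθ − r²(cos2θ)/√u − r⁴ sin²2θ/(4u^{3/2}),  u = L² − r² sin²θ = 0.0584887 m².
Substituting r = 0.0503 m, L = 0.2445 m, θ = 45.6°: d²x/dθ² = -0.035087 m.
a = ω²·d²x/dθ² = (148.2)²·(-0.035087) = -770.4 m/s²;  |a| = 770.4 m/s².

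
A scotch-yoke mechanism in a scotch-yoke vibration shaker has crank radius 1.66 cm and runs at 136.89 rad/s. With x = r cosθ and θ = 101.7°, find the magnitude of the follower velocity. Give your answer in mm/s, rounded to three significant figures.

ω = 136.9 rad/s
x = r cosθ ⇒ ẋ = −rω sinθ.
|v| = rω|sinθ| = 0.0166·136.9·|sin 101.7°| = 2.2252 m/s = 2225.2 mm/s.

2230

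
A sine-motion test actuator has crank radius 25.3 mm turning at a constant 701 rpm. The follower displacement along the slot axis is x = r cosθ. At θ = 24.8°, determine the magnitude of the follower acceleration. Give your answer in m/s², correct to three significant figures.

124

ω = 73.41 rad/s (from 701 rpm).
x = r cosθ ⇒ ẍ = −rω² cosθ (ω constant).
|a| = rω²|cosθ| = 0.0253·(73.41)²·|cos 24.8°| = 123.76 m/s².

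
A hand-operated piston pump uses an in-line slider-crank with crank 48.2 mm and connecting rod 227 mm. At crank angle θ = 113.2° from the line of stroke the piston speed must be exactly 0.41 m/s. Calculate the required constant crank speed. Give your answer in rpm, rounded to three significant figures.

For an in-line slider-crank, |v_piston| = rω|sinθ|·[1 + r cosθ/√(L² − r² sin²θ)].
With r = 0.0482 m, L = 0.227 m, θ = 113.2°: the bracketed kinematic factor |dx/dθ| = 0.040524 m.
ω = v/|dx/dθ| = 0.41/0.040524 = 10.117 rad/s.
N = 60ω/(2π) = 96.615 rpm.

96.6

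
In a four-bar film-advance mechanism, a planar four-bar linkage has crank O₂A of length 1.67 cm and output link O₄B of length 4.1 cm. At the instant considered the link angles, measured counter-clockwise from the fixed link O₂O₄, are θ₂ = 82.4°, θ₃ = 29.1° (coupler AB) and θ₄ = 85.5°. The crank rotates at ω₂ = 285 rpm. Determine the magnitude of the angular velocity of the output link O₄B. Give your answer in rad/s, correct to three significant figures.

11.7

ω₂ = 29.85 rad/s (from 285 rpm).
Differentiating the loop-closure r₂e^{iθ₂}+r₃e^{iθ₃}=r₁+r₄e^{iθ₄} gives r₂ω₂e^{iθ₂}+r₃ω₃e^{iθ₃}=r₄ω₄e^{iθ₄}.
Eliminating the other unknown: ω₄ = r₂ω₂ sin(θ₂−θ₃) / [r₄ sin(θ₄−θ₃)].
Numerator sine = +0.80178; denominator sine = +0.83292.
Result = 0.0167·29.85·(+0.80178) / (0.041·(+0.83292)) = +11.702 rad/s; magnitude 11.702 rad/s.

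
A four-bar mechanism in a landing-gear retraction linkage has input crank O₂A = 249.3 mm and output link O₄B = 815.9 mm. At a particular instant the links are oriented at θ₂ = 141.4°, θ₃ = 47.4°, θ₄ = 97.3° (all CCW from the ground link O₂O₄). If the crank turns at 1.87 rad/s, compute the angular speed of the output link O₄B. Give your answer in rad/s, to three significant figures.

0.745

ω₂ = 1.87 rad/s
Differentiating the loop-closure r₂e^{iθ₂}+r₃e^{iθ₃}=r₁+r₄e^{iθ₄} gives r₂ω₂e^{iθ₂}+r₃ω₃e^{iθ₃}=r₄ω₄e^{iθ₄}.
Eliminating the other unknown: ω₄ = r₂ω₂ sin(θ₂−θ₃) / [r₄ sin(θ₄−θ₃)].
Numerator sine = +0.99756; denominator sine = +0.76492.
Result = 0.2493·1.87·(+0.99756) / (0.8159·(+0.76492)) = +0.74516 rad/s; magnitude 0.74516 rad/s.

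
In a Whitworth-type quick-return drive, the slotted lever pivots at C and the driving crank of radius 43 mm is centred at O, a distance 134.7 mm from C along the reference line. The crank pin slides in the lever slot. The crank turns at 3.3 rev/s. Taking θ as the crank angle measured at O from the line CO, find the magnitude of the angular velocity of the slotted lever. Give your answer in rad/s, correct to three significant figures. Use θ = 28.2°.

ω = 20.73 rad/s (from 3.3 rev/s).
Crank pin A relative to C: A = (d + r cosθ, r sinθ); lever angle φ = atan2(r sinθ, d + r cosθ).
Differentiating tanφ: φ̇ = rω(d cosθ + r)/(d² + r² + 2dr cosθ).
d² + r² + 2dr cosθ = |CA|² = 0.0302023 m²;  d cosθ + r = +0.16171 m.
|ω_lever| = |0.043·20.73·+0.16171| / 0.0302023 = 4.7738 rad/s.

4.77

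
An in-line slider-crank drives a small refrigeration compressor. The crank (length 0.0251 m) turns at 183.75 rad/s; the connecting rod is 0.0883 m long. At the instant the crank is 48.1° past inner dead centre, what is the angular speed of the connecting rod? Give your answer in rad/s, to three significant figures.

35.7

ω = 183.8 rad/s
The rod makes angle φ with the slider axis where L sinφ = r sinθ; differentiating, L cosφ·φ̇ = r ω cosθ.
L cosφ = √(L² − r² sin²θ) = 0.086301 m.
|ω_rod| = r ω |cosθ| / √(L² − r² sin²θ) = 0.0251·183.8·0.66783/0.086301 = 35.691 rad/s.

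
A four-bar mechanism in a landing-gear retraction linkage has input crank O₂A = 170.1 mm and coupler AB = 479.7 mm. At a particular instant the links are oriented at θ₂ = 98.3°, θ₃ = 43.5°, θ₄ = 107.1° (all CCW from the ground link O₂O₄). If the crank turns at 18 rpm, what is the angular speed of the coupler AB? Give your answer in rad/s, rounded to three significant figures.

ω₂ = 1.885 rad/s (from 18 rpm).
Differentiating the loop-closure r₂e^{iθ₂}+r₃e^{iθ₃}=r₁+r₄e^{iθ₄} gives r₂ω₂e^{iθ₂}+r₃ω₃e^{iθ₃}=r₄ω₄e^{iθ₄}.
Eliminating the other unknown: ω₃ = r₂ω₂ sin(θ₄−θ₂) / [r₃ sin(θ₃−θ₄)].
Numerator sine = +0.15299; denominator sine = -0.89571.
Result = 0.1701·1.885·(+0.15299) / (0.4797·(-0.89571)) = -0.11416 rad/s; magnitude 0.11416 rad/s.

0.114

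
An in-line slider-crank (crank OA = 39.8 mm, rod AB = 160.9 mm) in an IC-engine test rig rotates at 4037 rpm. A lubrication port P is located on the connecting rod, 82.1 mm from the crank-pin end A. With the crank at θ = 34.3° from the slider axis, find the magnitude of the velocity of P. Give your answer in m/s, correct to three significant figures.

ω = 422.8 rad/s.  Crank-pin speed |V_A| = rω = 16.826 m/s, perpendicular to OA.
Rod angle: sinφ = −(r/L) sinθ ⇒ φ = -8.013°; ω_rod = −rω cosθ/√(L²−r²sin²θ) = -87.238 rad/s.
V_P = V_A + ω_rod × AP, with AP = 0.0821 m along the rod.
Components: V_Px = −rω sinθ − a·ω_rod·sinφ = -10.48 m/s;  V_Py = rω cosθ + a·ω_rod·cosφ = +6.8073 m/s.
|V_P| = √(V_Px² + V_Py²) = 12.497 m/s.

12.5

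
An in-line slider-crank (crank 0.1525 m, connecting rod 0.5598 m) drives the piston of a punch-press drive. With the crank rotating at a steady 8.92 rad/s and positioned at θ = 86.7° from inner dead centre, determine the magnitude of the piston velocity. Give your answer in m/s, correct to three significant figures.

1.38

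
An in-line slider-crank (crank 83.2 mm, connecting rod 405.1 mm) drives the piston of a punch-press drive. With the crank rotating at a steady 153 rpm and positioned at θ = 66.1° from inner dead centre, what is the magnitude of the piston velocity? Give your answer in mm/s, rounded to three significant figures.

ω = 2π·153/60 = 16.02 rad/s
For an in-line slider-crank, x = r cosθ + √(L² − r² sin²θ), so v = −rω sinθ·[1 + r cosθ/√(L² − r² sin²θ)].
With r = 0.0832 m, L = 0.4051 m, θ = 66.1°: √(L² − r² sin²θ) = 0.39789 m.
v = −0.0832·16.02·0.91425·[1 + 0.0832·0.40514/0.39789] = -1.322 m/s.
|v| = 1.322 m/s = 1322 mm/s.

1320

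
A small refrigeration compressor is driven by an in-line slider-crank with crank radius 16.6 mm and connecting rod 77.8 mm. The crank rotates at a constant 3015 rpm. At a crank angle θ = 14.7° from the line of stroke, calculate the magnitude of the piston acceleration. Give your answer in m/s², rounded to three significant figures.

1910

ω = 2π·3015/60 = 315.7 rad/s
x(θ) = r cosθ + √(L² − r² sin²θ); with ω constant, a = ω²·d²x/dθ².
d²x/dθ² = −r cosθ − r²(cos2θ)/√u − r⁴ sin²2θ/(4u^{3/2}),  u = L² − r² sin²θ = 0.0060351 m².
Substituting r = 0.0166 m, L = 0.0778 m, θ = 14.7°: d²x/dθ² = -0.019157 m.
a = ω²·d²x/dθ² = (315.7)²·(-0.019157) = -1909.6 m/s²;  |a| = 1909.6 m/s².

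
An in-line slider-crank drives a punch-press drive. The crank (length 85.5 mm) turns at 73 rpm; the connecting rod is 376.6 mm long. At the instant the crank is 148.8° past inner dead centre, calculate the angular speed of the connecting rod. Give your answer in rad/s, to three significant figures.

ω = 7.645 rad/s (converted from 73 rpm).
The rod makes angle φ with the slider axis where L sinφ = r sinθ; differentiating, L cosφ·φ̇ = r ω cosθ.
L cosφ = √(L² − r² sin²θ) = 0.37399 m.
|ω_rod| = r ω |cosθ| / √(L² − r² sin²θ) = 0.0855·7.645·0.85536/0.37399 = 1.4949 rad/s.

1.49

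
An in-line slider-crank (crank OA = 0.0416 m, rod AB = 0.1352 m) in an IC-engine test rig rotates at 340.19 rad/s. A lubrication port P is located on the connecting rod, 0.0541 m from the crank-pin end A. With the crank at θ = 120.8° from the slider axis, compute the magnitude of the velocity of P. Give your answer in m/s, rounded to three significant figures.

12.2

ω = 340.2 rad/s.  Crank-pin speed |V_A| = rω = 14.152 m/s, perpendicular to OA.
Rod angle: sinφ = −(r/L) sinθ ⇒ φ = -15.325°; ω_rod = −rω cosθ/√(L²−r²sin²θ) = +55.574 rad/s.
V_P = V_A + ω_rod × AP, with AP = 0.0541 m along the rod.
Components: V_Px = −rω sinθ − a·ω_rod·sinφ = -11.361 m/s;  V_Py = rω cosθ + a·ω_rod·cosφ = -4.3468 m/s.
|V_P| = √(V_Px² + V_Py²) = 12.164 m/s.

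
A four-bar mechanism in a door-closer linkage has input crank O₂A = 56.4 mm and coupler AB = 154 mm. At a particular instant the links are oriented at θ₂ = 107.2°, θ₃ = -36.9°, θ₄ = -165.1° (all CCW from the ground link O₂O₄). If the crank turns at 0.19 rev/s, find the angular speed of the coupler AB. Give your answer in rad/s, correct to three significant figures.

0.556

ω₂ = 1.194 rad/s (from 0.19 rev/s).
Differentiating the loop-closure r₂e^{iθ₂}+r₃e^{iθ₃}=r₁+r₄e^{iθ₄} gives r₂ω₂e^{iθ₂}+r₃ω₃e^{iθ₃}=r₄ω₄e^{iθ₄}.
Eliminating the other unknown: ω₃ = r₂ω₂ sin(θ₄−θ₂) / [r₃ sin(θ₃−θ₄)].
Numerator sine = +0.99919; denominator sine = +0.78586.
Result = 0.0564·1.194·(+0.99919) / (0.154·(+0.78586)) = +0.5559 rad/s; magnitude 0.5559 rad/s.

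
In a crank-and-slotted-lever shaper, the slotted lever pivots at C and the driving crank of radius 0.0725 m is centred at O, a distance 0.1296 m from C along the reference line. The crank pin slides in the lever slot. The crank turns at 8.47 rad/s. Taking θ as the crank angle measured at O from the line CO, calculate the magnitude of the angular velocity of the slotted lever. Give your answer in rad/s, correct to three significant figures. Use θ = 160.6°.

7.06

ω = 8.47 rad/s
Crank pin A relative to C: A = (d + r cosθ, r sinθ); lever angle φ = atan2(r sinθ, d + r cosθ).
Differentiating tanφ: φ̇ = rω(d cosθ + r)/(d² + r² + 2dr cosθ).
d² + r² + 2dr cosθ = |CA|² = 0.00432737 m²;  d cosθ + r = -0.049742 m.
|ω_lever| = |0.0725·8.47·-0.049742| / 0.00432737 = 7.0586 rad/s.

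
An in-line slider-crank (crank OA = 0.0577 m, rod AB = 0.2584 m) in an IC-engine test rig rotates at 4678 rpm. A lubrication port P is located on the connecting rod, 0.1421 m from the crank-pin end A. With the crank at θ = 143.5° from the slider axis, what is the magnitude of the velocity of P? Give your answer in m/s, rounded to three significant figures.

ω = 489.9 rad/s.  Crank-pin speed |V_A| = rω = 28.266 m/s, perpendicular to OA.
Rod angle: sinφ = −(r/L) sinθ ⇒ φ = -7.633°; ω_rod = −rω cosθ/√(L²−r²sin²θ) = +88.719 rad/s.
V_P = V_A + ω_rod × AP, with AP = 0.1421 m along the rod.
Components: V_Px = −rω sinθ − a·ω_rod·sinφ = -15.139 m/s;  V_Py = rω cosθ + a·ω_rod·cosφ = -10.227 m/s.
|V_P| = √(V_Px² + V_Py²) = 18.269 m/s.

18.3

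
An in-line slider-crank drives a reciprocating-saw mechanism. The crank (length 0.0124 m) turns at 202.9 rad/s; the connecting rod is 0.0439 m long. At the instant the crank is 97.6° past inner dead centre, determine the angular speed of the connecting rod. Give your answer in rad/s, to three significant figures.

7.90

ω = 202.9 rad/s
The rod makes angle φ with the slider axis where L sinφ = r sinθ; differentiating, L cosφ·φ̇ = r ω cosθ.
L cosφ = √(L² − r² sin²θ) = 0.042144 m.
|ω_rod| = r ω |cosθ| / √(L² − r² sin²θ) = 0.0124·202.9·0.13226/0.042144 = 7.8955 rad/s.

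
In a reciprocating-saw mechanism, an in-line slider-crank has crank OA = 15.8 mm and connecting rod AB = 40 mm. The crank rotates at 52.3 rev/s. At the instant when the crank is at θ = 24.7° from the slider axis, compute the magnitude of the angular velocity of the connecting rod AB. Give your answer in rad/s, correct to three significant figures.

120

ω = 328.6 rad/s (converted from 52.3 rev/s).
The rod makes angle φ with the slider axis where L sinφ = r sinθ; differentiating, L cosφ·φ̇ = r ω cosθ.
L cosφ = √(L² − r² sin²θ) = 0.039451 m.
|ω_rod| = r ω |cosθ| / √(L² − r² sin²θ) = 0.0158·328.6·0.90851/0.039451 = 119.57 rad/s.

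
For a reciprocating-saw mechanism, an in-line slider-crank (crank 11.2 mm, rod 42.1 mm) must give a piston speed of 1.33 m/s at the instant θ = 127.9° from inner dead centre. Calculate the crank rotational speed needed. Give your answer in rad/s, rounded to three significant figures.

For an in-line slider-crank, |v_piston| = rω|sinθ|·[1 + r cosθ/√(L² − r² sin²θ)].
With r = 0.0112 m, L = 0.0421 m, θ = 127.9°: the bracketed kinematic factor |dx/dθ| = 0.0073606 m.
ω = v/|dx/dθ| = 1.33/0.0073606 = 180.69 rad/s.

181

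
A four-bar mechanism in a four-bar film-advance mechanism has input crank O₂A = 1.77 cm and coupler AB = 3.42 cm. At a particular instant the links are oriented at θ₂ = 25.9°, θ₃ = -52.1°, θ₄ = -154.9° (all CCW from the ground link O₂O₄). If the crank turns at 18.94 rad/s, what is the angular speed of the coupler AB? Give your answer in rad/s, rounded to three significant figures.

ω₂ = 18.94 rad/s
Differentiating the loop-closure r₂e^{iθ₂}+r₃e^{iθ₃}=r₁+r₄e^{iθ₄} gives r₂ω₂e^{iθ₂}+r₃ω₃e^{iθ₃}=r₄ω₄e^{iθ₄}.
Eliminating the other unknown: ω₃ = r₂ω₂ sin(θ₄−θ₂) / [r₃ sin(θ₃−θ₄)].
Numerator sine = +0.01396; denominator sine = +0.97515.
Result = 0.0177·18.94·(+0.01396) / (0.0342·(+0.97515)) = +0.14035 rad/s; magnitude 0.14035 rad/s.

0.140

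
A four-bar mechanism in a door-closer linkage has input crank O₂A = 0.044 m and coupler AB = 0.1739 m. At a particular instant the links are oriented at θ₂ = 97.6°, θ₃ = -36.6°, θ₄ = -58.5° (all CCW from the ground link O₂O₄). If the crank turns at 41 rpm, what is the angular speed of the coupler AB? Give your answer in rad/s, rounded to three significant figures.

ω₂ = 4.294 rad/s (from 41 rpm).
Differentiating the loop-closure r₂e^{iθ₂}+r₃e^{iθ₃}=r₁+r₄e^{iθ₄} gives r₂ω₂e^{iθ₂}+r₃ω₃e^{iθ₃}=r₄ω₄e^{iθ₄}.
Eliminating the other unknown: ω₃ = r₂ω₂ sin(θ₄−θ₂) / [r₃ sin(θ₃−θ₄)].
Numerator sine = -0.40514; denominator sine = +0.37299.
Result = 0.044·4.294·(-0.40514) / (0.1739·(+0.37299)) = -1.18 rad/s; magnitude 1.18 rad/s.

1.18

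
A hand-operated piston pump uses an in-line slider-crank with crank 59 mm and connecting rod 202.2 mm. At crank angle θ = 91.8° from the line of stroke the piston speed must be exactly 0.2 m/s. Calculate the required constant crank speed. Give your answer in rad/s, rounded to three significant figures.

3.42

For an in-line slider-crank, |v_piston| = rω|sinθ|·[1 + r cosθ/√(L² − r² sin²θ)].
With r = 0.059 m, L = 0.2022 m, θ = 91.8°: the bracketed kinematic factor |dx/dθ| = 0.058406 m.
ω = v/|dx/dθ| = 0.2/0.058406 = 3.4243 rad/s.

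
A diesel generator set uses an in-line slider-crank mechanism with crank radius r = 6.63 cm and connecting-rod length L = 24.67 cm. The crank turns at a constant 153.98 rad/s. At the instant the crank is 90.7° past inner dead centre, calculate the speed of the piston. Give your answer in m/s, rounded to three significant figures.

ω = 154 rad/s
For an in-line slider-crank, x = r cosθ + √(L² − r² sin²θ), so v = −rω sinθ·[1 + r cosθ/√(L² − r² sin²θ)].
With r = 0.0663 m, L = 0.2467 m, θ = 90.7°: √(L² − r² sin²θ) = 0.23763 m.
v = −0.0663·154·0.99993·[1 + 0.0663·-0.01222/0.23763] = -10.173 m/s.
|v| = 10.173 m/s.

10.2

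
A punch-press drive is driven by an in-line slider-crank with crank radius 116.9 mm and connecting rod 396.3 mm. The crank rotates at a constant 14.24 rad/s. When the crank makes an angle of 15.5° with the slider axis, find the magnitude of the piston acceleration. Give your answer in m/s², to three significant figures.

ω = 14.24 rad/s
x(θ) = r cosθ + √(L² − r² sin²θ); with ω constant, a = ω²·d²x/dθ².
d²x/dθ² = −r cosθ − r²(cos2θ)/√u − r⁴ sin²2θ/(4u^{3/2}),  u = L² − r² sin²θ = 0.156078 m².
Substituting r = 0.1169 m, L = 0.3963 m, θ = 15.5°: d²x/dθ² = -0.1425 m.
a = ω²·d²x/dθ² = (14.24)²·(-0.1425) = -28.896 m/s²;  |a| = 28.896 m/s².

28.9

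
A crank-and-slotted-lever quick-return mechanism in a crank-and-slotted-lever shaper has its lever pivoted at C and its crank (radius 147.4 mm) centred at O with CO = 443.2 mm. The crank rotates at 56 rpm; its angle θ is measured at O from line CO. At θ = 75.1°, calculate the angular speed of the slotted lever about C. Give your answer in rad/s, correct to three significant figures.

ω = 5.864 rad/s (from 56 rpm).
Crank pin A relative to C: A = (d + r cosθ, r sinθ); lever angle φ = atan2(r sinθ, d + r cosθ).
Differentiating tanφ: φ̇ = rω(d cosθ + r)/(d² + r² + 2dr cosθ).
d² + r² + 2dr cosθ = |CA|² = 0.251749 m²;  d cosθ + r = +0.26136 m.
|ω_lever| = |0.1474·5.864·+0.26136| / 0.251749 = 0.8974 rad/s.

0.897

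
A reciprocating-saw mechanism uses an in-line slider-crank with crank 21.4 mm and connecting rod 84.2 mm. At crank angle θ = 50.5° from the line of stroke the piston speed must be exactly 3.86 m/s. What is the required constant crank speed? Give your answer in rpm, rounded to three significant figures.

1920

For an in-line slider-crank, |v_piston| = rω|sinθ|·[1 + r cosθ/√(L² − r² sin²θ)].
With r = 0.0214 m, L = 0.0842 m, θ = 50.5°: the bracketed kinematic factor |dx/dθ| = 0.019235 m.
ω = v/|dx/dθ| = 3.86/0.019235 = 200.67 rad/s.
N = 60ω/(2π) = 1916.3 rpm.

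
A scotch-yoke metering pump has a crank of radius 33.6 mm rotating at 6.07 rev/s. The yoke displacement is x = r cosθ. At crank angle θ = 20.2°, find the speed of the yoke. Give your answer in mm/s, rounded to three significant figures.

ω = 38.14 rad/s (from 6.07 rev/s).
x = r cosθ ⇒ ẋ = −rω sinθ.
|v| = rω|sinθ| = 0.0336·38.14·|sin 20.2°| = 0.44249 m/s = 442.49 mm/s.

442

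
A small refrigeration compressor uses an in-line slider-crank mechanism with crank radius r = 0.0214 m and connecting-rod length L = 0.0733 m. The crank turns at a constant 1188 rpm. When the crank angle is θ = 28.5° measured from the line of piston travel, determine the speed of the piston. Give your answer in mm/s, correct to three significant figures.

1600

ω = 2π·1188/60 = 124.4 rad/s
For an in-line slider-crank, x = r cosθ + √(L² − r² sin²θ), so v = −rω sinθ·[1 + r cosθ/√(L² − r² sin²θ)].
With r = 0.0214 m, L = 0.0733 m, θ = 28.5°: √(L² − r² sin²θ) = 0.072585 m.
v = −0.0214·124.4·0.47716·[1 + 0.0214·0.87882/0.072585] = -1.5995 m/s.
|v| = 1.5995 m/s = 1599.5 mm/s.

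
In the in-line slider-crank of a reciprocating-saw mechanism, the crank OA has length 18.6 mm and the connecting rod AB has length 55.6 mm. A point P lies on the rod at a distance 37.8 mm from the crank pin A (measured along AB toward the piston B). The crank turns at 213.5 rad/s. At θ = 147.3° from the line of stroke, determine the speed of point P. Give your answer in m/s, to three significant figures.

ω = 213.5 rad/s.  Crank-pin speed |V_A| = rω = 3.9711 m/s, perpendicular to OA.
Rod angle: sinφ = −(r/L) sinθ ⇒ φ = -10.412°; ω_rod = −rω cosθ/√(L²−r²sin²θ) = +61.109 rad/s.
V_P = V_A + ω_rod × AP, with AP = 0.0378 m along the rod.
Components: V_Px = −rω sinθ − a·ω_rod·sinφ = -1.7279 m/s;  V_Py = rω cosθ + a·ω_rod·cosφ = -1.0698 m/s.
|V_P| = √(V_Px² + V_Py²) = 2.0323 m/s.

2.03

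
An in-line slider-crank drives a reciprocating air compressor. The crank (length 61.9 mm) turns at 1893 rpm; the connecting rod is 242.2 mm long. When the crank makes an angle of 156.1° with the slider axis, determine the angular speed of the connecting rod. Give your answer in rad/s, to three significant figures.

ω = 198.2 rad/s (converted from 1893 rpm).
The rod makes angle φ with the slider axis where L sinφ = r sinθ; differentiating, L cosφ·φ̇ = r ω cosθ.
L cosφ = √(L² − r² sin²θ) = 0.2409 m.
|ω_rod| = r ω |cosθ| / √(L² − r² sin²θ) = 0.0619·198.2·0.91425/0.2409 = 46.57 rad/s.

46.6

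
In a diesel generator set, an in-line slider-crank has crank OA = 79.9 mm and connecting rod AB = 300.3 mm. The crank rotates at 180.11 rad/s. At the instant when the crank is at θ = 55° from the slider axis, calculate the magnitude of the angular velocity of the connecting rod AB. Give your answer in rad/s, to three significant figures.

ω = 180.1 rad/s
The rod makes angle φ with the slider axis where L sinφ = r sinθ; differentiating, L cosφ·φ̇ = r ω cosθ.
L cosφ = √(L² − r² sin²θ) = 0.29308 m.
|ω_rod| = r ω |cosθ| / √(L² − r² sin²θ) = 0.0799·180.1·0.57358/0.29308 = 28.164 rad/s.

28.2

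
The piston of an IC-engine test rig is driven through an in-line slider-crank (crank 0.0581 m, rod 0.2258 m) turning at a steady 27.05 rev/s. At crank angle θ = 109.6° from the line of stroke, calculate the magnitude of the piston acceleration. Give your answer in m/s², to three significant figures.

905

ω = 2π·27.1 = 170 rad/s
x(θ) = r cosθ + √(L² − r² sin²θ); with ω constant, a = ω²·d²x/dθ².
d²x/dθ² = −r cosθ − r²(cos2θ)/√u − r⁴ sin²2θ/(4u^{3/2}),  u = L² − r² sin²θ = 0.0479899 m².
Substituting r = 0.0581 m, L = 0.2258 m, θ = 109.6°: d²x/dθ² = +0.031323 m.
a = ω²·d²x/dθ² = (170)²·(+0.031323) = +904.8 m/s²;  |a| = 904.8 m/s².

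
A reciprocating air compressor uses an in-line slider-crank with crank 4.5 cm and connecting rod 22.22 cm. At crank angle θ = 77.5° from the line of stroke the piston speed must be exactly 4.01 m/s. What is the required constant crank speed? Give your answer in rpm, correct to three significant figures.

834

For an in-line slider-crank, |v_piston| = rω|sinθ|·[1 + r cosθ/√(L² − r² sin²θ)].
With r = 0.045 m, L = 0.2222 m, θ = 77.5°: the bracketed kinematic factor |dx/dθ| = 0.045898 m.
ω = v/|dx/dθ| = 4.01/0.045898 = 87.368 rad/s.
N = 60ω/(2π) = 834.3 rpm.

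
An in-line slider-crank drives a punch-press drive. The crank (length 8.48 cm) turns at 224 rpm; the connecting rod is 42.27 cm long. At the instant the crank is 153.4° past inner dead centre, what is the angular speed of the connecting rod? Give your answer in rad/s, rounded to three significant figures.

4.22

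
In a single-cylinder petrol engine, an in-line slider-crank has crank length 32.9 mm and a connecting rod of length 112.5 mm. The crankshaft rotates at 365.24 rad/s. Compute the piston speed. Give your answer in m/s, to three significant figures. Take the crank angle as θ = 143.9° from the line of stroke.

5.38

ω = 365.2 rad/s
For an in-line slider-crank, x = r cosθ + √(L² − r² sin²θ), so v = −rω sinθ·[1 + r cosθ/√(L² − r² sin²θ)].
With r = 0.0329 m, L = 0.1125 m, θ = 143.9°: √(L² − r² sin²θ) = 0.11082 m.
v = −0.0329·365.2·0.58920·[1 + 0.0329·-0.80799/0.11082] = -5.3817 m/s.
|v| = 5.3817 m/s.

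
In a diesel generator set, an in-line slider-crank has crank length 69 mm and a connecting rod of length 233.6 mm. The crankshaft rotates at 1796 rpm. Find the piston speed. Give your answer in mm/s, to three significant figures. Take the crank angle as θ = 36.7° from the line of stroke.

9620

ω = 2π·1796/60 = 188.1 rad/s
For an in-line slider-crank, x = r cosθ + √(L² − r² sin²θ), so v = −rω sinθ·[1 + r cosθ/√(L² − r² sin²θ)].
With r = 0.069 m, L = 0.2336 m, θ = 36.7°: √(L² − r² sin²θ) = 0.22993 m.
v = −0.069·188.1·0.59763·[1 + 0.069·0.80178/0.22993] = -9.6216 m/s.
|v| = 9.6216 m/s = 9621.6 mm/s.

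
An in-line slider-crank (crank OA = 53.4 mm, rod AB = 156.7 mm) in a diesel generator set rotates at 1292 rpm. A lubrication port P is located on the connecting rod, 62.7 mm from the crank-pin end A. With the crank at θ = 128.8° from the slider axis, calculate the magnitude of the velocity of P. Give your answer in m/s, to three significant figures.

ω = 135.3 rad/s.  Crank-pin speed |V_A| = rω = 7.2249 m/s, perpendicular to OA.
Rod angle: sinφ = −(r/L) sinθ ⇒ φ = -15.402°; ω_rod = −rω cosθ/√(L²−r²sin²θ) = +29.967 rad/s.
V_P = V_A + ω_rod × AP, with AP = 0.0627 m along the rod.
Components: V_Px = −rω sinθ − a·ω_rod·sinφ = -5.1316 m/s;  V_Py = rω cosθ + a·ω_rod·cosφ = -2.7157 m/s.
|V_P| = √(V_Px² + V_Py²) = 5.8059 m/s.

5.81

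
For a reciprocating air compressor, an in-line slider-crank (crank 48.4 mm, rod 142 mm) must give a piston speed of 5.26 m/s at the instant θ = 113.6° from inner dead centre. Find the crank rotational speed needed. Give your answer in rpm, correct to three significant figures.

1320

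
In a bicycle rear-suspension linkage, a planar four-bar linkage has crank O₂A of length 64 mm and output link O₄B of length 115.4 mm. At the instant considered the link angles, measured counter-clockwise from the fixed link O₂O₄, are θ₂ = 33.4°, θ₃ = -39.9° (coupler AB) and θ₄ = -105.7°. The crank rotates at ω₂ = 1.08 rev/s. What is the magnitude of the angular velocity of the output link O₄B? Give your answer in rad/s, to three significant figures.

ω₂ = 6.786 rad/s (from 1.08 rev/s).
Differentiating the loop-closure r₂e^{iθ₂}+r₃e^{iθ₃}=r₁+r₄e^{iθ₄} gives r₂ω₂e^{iθ₂}+r₃ω₃e^{iθ₃}=r₄ω₄e^{iθ₄}.
Eliminating the other unknown: ω₄ = r₂ω₂ sin(θ₂−θ₃) / [r₄ sin(θ₄−θ₃)].
Numerator sine = +0.95782; denominator sine = -0.91212.
Result = 0.064·6.786·(+0.95782) / (0.1154·(-0.91212)) = -3.9519 rad/s; magnitude 3.9519 rad/s.

3.95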